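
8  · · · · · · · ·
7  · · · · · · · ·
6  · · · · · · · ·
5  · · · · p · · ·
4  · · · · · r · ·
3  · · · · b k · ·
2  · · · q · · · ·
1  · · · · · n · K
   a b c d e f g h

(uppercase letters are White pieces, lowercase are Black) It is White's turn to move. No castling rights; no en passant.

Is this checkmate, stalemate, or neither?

stalemate

White to move; white king on h1.
In check: no.
King squares — g1: attacked by Be3; g2: attacked by Qd2; h2: attacked by Nf1.
Legal moves for White: none.
Not in check and no legal moves → stalemate.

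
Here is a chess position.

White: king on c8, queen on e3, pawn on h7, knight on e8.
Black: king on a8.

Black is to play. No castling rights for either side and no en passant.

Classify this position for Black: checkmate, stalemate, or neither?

Black to move; black king on a8.
In check: no.
King squares — a7: attacked by Qe3; b7: attacked by Kc8; b8: attacked by Kc8.
Legal moves for Black: none.
Not in check and no legal moves → stalemate.

stalemate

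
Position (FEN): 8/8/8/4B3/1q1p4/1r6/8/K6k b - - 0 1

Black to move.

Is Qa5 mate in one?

After Qa5: white king on a1; in check: yes, from the black queen on a5.
King squares — b1: attacked by Rb3; a2: attacked by Qa5; b2: attacked by Rb3.
White has no legal moves → checkmate.

yes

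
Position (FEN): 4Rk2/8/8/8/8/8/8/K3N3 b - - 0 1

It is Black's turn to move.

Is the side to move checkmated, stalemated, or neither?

Black to move; black king on f8.
In check: yes, from the white rook on e8.
Legal moves for Black: Kxe8, Kg7, Kf7.
Black is in check but has 3 legal moves → neither.

neither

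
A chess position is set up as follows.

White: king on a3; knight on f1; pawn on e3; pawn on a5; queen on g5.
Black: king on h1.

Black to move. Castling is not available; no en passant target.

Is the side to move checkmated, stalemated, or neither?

stalemate

Black to move; black king on h1.
In check: no.
King squares — g1: attacked by Qg5; g2: attacked by Qg5; h2: attacked by Nf1.
Legal moves for Black: none.
Not in check and no legal moves → stalemate.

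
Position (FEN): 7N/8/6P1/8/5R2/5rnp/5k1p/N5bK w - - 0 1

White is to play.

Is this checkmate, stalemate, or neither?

White to move; white king on h1.
In check: yes, from the black knight on g3.
King squares — g1: attacked by Kf2; g2: attacked by Kf2; h2: attacked by Bg1.
Legal moves for White: none.
In check with no legal moves → checkmate.

checkmate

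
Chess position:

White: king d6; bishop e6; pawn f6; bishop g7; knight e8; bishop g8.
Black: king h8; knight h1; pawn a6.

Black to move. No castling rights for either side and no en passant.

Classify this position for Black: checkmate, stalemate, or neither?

checkmate

Black to move; black king on h8.
In check: yes, from the white bishop on g7.
King squares — g7: attacked by Pf6; h7: attacked by Bg8; g8: attacked by Be6.
Legal moves for Black: none.
In check with no legal moves → checkmate.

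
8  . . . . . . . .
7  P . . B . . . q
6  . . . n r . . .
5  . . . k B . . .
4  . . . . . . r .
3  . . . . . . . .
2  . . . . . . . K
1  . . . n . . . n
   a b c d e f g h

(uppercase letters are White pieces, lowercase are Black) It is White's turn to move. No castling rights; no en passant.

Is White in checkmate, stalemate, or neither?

checkmate

White to move; white king on h2.
In check: yes, from the black queen on h7.
King squares — g1: attacked by Rg4; h1: attacked by Qh7; g2: attacked by Rg4; g3: attacked by Nh1; h3: attacked by Qh7.
Legal moves for White: none.
In check with no legal moves → checkmate.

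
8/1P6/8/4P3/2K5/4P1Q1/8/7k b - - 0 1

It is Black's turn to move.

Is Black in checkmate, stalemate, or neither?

stalemate

Black to move; black king on h1.
In check: no.
King squares — g1: attacked by Qg3; g2: attacked by Qg3; h2: attacked by Qg3.
Legal moves for Black: none.
Not in check and no legal moves → stalemate.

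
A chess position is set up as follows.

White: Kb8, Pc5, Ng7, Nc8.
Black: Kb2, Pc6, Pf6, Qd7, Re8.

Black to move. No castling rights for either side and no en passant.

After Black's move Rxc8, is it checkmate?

yes

After Rxc8: white king on b8; in check: yes, from the black rook on c8.
King squares — a7: attacked by Qd7; b7: attacked by Qd7; c7: attacked by Qd7; a8: attacked by Rc8; c8: attacked by Qd7.
White has no legal moves → checkmate.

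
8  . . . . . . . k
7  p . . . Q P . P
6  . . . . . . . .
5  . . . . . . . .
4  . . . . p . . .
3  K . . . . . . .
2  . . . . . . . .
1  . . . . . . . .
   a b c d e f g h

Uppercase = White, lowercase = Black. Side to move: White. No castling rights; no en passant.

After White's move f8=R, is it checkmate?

yes

After f8=R: black king on h8; in check: yes, from the white rook on f8.
King squares — g7: attacked by Qe7; h7: attacked by Qe7; g8: attacked by Ph7.
Black has no legal moves → checkmate.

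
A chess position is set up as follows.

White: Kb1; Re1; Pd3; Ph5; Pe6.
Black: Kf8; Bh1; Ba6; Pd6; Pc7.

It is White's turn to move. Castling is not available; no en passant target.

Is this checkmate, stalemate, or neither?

neither

White to move; white king on b1.
In check: no.
Legal moves for White: Re5, Re4, Re3, Re2, Rxh1, Rg1, Rf1+, Rd1, Rc1, Kc2, Kb2, Ka2, Kc1, Ka1, e7+, h6, d4.
White has 17 legal moves and is not in check → neither.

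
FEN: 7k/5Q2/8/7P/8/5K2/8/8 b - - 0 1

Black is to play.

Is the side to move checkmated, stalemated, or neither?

Black to move; black king on h8.
In check: no.
King squares — g7: attacked by Qf7; h7: attacked by Qf7; g8: attacked by Qf7.
Legal moves for Black: none.
Not in check and no legal moves → stalemate.

stalemate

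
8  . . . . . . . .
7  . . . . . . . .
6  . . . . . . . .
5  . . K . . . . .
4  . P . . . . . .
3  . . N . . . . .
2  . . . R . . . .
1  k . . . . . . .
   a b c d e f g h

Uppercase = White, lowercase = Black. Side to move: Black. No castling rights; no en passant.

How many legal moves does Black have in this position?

0

Black to move; king on a1.
In check: no.
Legal moves: none.
Count: 0.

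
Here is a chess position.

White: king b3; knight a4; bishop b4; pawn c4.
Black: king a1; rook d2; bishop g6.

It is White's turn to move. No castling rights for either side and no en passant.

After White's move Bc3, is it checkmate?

no

After Bc3: black king on a1; in check: yes, from the white bishop on c3.
Black has 2 legal replies: Kb1, Rb2+.
In check but a legal move exists → not checkmate.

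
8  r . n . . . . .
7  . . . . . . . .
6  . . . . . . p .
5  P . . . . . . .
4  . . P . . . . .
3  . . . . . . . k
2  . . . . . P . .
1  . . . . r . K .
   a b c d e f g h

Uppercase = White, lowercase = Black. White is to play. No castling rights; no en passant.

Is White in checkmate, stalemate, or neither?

checkmate

White to move; white king on g1.
In check: yes, from the black rook on e1.
King squares — f1: attacked by Re1; h1: attacked by Re1; f2: own pawn; g2: attacked by Kh3; h2: attacked by Kh3.
Legal moves for White: none.
In check with no legal moves → checkmate.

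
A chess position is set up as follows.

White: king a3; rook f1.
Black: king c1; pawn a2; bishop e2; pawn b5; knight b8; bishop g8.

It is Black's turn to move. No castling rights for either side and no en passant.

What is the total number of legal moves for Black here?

Black to move; king on c1.
In check: yes, from the white rook on f1.
Legal moves: Kd2, Kc2, Bxf1, Bd1.
Count: 4.

4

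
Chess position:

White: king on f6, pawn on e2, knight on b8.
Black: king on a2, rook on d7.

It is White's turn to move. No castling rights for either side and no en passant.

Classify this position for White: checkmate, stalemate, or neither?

neither

White to move; white king on f6.
In check: no.
Legal moves for White: Nxd7, Nc6, Na6, Kg6, Ke6, Kg5, Kf5, Ke5, e3, e4.
White has 10 legal moves and is not in check → neither.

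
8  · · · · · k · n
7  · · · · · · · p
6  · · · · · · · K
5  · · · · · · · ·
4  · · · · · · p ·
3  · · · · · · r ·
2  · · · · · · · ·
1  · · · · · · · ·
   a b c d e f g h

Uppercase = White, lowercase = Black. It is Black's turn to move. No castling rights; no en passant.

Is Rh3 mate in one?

no

After Rh3: white king on h6; in check: yes, from the black rook on h3.
White has 1 legal reply: Kg5.
In check but a legal move exists → not checkmate.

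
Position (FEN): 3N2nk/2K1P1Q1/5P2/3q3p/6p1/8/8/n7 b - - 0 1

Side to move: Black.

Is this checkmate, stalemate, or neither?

checkmate

Black to move; black king on h8.
In check: yes, from the white queen on g7.
King squares — g7: attacked by Pf6; h7: attacked by Qg7; g8: own knight.
Legal moves for Black: none.
In check with no legal moves → checkmate.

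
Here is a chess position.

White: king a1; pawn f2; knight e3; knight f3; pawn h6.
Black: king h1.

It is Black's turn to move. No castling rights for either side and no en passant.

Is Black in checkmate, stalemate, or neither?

Black to move; black king on h1.
In check: no.
King squares — g1: attacked by Nf3; g2: attacked by Ne3; h2: attacked by Nf3.
Legal moves for Black: none.
Not in check and no legal moves → stalemate.

stalemate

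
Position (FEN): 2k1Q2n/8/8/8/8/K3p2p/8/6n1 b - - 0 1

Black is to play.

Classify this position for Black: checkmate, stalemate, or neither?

Black to move; black king on c8.
In check: yes, from the white queen on e8.
King squares — b7: available; c7: available; d7: attacked by Qe8; b8: attacked by Qe8; d8: attacked by Qe8.
Legal moves for Black: Kc7, Kb7.
Black is in check but has 2 legal moves → neither.

neither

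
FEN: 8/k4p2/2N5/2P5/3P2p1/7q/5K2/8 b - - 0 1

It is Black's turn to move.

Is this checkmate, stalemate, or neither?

neither

Black to move; black king on a7.
In check: yes, from the white knight on c6.
Legal moves for Black: Ka8, Kb7, Ka6.
Black is in check but has 3 legal moves → neither.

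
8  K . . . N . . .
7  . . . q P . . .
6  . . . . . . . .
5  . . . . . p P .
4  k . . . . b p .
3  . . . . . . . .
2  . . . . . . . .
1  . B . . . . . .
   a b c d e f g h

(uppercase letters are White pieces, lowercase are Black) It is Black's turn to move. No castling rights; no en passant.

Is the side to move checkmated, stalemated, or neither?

Black to move; black king on a4.
In check: no.
Legal moves for Black include: Qxe8+, Qd8+, Qc8+, Qxe7, Qc7, Qb7+, Qa7+, Qe6, Qd6, Qc6+, Qd5+, Qb5, Qd4, Qd3, Qd2, Qd1, Bb8, Bc7, ... (list truncated; more exist).
Black has legal moves and is not in check → neither.

neither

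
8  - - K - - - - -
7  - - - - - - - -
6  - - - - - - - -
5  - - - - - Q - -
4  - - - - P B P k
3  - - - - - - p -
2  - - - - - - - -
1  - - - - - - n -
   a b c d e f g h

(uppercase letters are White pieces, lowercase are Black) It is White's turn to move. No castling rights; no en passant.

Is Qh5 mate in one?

After Qh5: black king on h4; in check: yes, from the white queen on h5.
King squares — g3: own pawn; h3: attacked by Qh5; g4: attacked by Qh5; g5: attacked by Bf4; h5: attacked by Pg4.
Black has no legal moves → checkmate.

yes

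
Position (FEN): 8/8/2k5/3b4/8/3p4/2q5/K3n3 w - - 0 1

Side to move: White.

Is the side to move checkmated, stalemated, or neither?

stalemate

White to move; white king on a1.
In check: no.
King squares — b1: attacked by Qc2; a2: attacked by Qc2; b2: attacked by Qc2.
Legal moves for White: none.
Not in check and no legal moves → stalemate.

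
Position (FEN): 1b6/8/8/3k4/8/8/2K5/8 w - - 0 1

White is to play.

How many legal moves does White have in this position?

White to move; king on c2.
In check: no.
Legal moves: Kd3, Kc3, Kb3, Kd2, Kb2, Kd1, Kc1, Kb1.
Count: 8.

8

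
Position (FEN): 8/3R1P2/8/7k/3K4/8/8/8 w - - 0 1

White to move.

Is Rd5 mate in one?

After Rd5: black king on h5; in check: yes, from the white rook on d5.
Black has 4 legal replies: Kh6, Kg6, Kh4, Kg4.
In check but a legal move exists → not checkmate.

no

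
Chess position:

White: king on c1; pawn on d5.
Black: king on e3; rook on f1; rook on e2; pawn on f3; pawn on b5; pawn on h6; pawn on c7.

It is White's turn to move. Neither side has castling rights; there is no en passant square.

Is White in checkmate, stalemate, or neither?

White to move; white king on c1.
In check: yes, from the black rook on f1.
King squares — b1: attacked by Rf1; d1: attacked by Rf1; b2: attacked by Re2; c2: attacked by Re2; d2: attacked by Re2.
Legal moves for White: none.
In check with no legal moves → checkmate.

checkmate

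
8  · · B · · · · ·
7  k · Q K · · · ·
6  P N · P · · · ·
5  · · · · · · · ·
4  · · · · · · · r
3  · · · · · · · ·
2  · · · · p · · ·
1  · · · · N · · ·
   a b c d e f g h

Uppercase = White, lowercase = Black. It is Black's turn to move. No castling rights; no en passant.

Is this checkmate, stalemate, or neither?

Black to move; black king on a7.
In check: yes, from the white queen on c7.
King squares — a6: attacked by Bc8; b6: attacked by Qc7; b7: attacked by Pa6; a8: attacked by Nb6; b8: attacked by Qc7.
Legal moves for Black: none.
In check with no legal moves → checkmate.

checkmate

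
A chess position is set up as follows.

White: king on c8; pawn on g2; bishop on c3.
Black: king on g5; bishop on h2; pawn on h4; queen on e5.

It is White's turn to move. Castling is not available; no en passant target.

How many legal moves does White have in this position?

13

White to move; king on c8.
In check: no.
Legal moves: Kd8, Kd7, Kb7, Bxe5, Ba5, Bd4, Bb4, Bd2+, Bb2, Be1, Ba1, g3, g4.
Count: 13.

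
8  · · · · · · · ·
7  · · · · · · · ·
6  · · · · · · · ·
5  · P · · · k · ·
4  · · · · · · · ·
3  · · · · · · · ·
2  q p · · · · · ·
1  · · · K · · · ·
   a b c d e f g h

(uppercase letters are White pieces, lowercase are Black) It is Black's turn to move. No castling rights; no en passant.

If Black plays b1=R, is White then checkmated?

yes

After b1=R: white king on d1; in check: yes, from the black rook on b1.
King squares — c1: attacked by Rb1; e1: attacked by Rb1; c2: attacked by Qa2; d2: attacked by Qa2; e2: attacked by Qa2.
White has no legal moves → checkmate.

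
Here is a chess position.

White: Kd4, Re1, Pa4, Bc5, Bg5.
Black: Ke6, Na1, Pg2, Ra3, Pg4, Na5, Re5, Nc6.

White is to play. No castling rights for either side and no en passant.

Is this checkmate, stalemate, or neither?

White to move; white king on d4.
In check: yes, from the black knight on c6.
King squares — c3: attacked by Ra3; d3: attacked by Ra3; e3: attacked by Ra3; c4: attacked by Na5; e4: attacked by Re5; c5: own bishop; d5: attacked by Re5; e5: attacked by Nc6.
Legal moves for White: none.
In check with no legal moves → checkmate.

checkmate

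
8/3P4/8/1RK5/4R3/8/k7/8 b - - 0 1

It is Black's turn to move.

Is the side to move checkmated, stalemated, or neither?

neither

Black to move; black king on a2.
In check: no.
Legal moves for Black: Ka3, Ka1.
Black has 2 legal moves and is not in check → neither.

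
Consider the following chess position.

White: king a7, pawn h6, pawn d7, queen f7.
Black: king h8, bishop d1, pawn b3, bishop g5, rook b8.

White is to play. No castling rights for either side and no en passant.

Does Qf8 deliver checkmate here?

After Qf8: black king on h8; in check: yes, from the white queen on f8.
Black has 2 legal replies: Kh7, Rxf8.
In check but a legal move exists → not checkmate.

no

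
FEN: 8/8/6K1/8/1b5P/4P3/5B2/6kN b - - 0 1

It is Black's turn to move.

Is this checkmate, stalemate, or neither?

Black to move; black king on g1.
In check: yes, from the white bishop on f2.
Legal moves for Black: Kh2, Kg2, Kxh1, Kf1.
Black is in check but has 4 legal moves → neither.

neither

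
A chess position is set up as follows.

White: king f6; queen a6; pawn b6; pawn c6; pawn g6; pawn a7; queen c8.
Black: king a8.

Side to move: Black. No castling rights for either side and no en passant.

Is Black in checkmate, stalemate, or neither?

Black to move; black king on a8.
In check: yes, from the white queen on c8.
King squares — a7: attacked by Qa6; b7: attacked by Qa6; b8: attacked by Pa7.
Legal moves for Black: none.
In check with no legal moves → checkmate.

checkmate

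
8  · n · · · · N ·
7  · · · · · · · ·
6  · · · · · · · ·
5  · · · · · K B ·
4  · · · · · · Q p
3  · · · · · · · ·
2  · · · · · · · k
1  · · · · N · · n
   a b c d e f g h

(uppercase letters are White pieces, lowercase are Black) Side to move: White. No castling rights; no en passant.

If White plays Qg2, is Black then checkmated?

yes

After Qg2: black king on h2; in check: yes, from the white queen on g2.
King squares — g1: attacked by Qg2; h1: own knight; g2: attacked by Ne1; g3: attacked by Qg2; h3: attacked by Qg2.
Black has no legal moves → checkmate.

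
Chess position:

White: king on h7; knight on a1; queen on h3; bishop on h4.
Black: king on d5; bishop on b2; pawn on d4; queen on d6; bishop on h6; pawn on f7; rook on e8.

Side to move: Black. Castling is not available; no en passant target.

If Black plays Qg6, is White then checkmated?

yes

After Qg6: white king on h7; in check: yes, from the black queen on g6.
King squares — g6: attacked by Pf7; h6: attacked by Qg6; g7: attacked by Qg6; g8: attacked by Qg6; h8: attacked by Re8.
White has no legal moves → checkmate.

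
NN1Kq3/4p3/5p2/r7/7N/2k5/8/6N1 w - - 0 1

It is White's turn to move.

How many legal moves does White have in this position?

White to move; king on d8.
In check: yes, from the black queen on e8.
Legal moves: Kxe8, Kc7.
Count: 2.

2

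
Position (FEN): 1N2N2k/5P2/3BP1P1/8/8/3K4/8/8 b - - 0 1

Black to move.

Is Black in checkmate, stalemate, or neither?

Black to move; black king on h8.
In check: no.
King squares — g7: attacked by Ne8; h7: attacked by Pg6; g8: attacked by Pf7.
Legal moves for Black: none.
Not in check and no legal moves → stalemate.

stalemate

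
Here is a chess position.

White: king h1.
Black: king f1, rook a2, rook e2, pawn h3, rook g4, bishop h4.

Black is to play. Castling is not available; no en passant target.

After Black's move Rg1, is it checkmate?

After Rg1: white king on h1; in check: yes, from the black rook on g1.
King squares — g1: attacked by Kf1; g2: attacked by Kf1; h2: attacked by Re2.
White has no legal moves → checkmate.

yes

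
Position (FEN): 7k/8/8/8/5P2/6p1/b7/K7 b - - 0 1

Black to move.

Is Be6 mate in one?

no

After Be6: white king on a1; in check: no.
White is not in check, so this cannot be checkmate.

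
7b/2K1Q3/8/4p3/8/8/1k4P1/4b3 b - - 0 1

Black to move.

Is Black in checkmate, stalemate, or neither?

Black to move; black king on b2.
In check: no.
Legal moves for Black: Bg7, Bf6, Kc3, Kb3, Kc2, Ka2, Kc1, Kb1, Ka1, Ba5+, Bh4, Bb4, Bg3, Bc3, Bf2, Bd2, e4.
Black has 17 legal moves and is not in check → neither.

neither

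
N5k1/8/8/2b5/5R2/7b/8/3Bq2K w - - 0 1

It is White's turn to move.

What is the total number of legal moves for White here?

White to move; king on h1.
In check: yes, from the black queen on e1.
Legal moves: Kh2, Rf1.
Count: 2.

2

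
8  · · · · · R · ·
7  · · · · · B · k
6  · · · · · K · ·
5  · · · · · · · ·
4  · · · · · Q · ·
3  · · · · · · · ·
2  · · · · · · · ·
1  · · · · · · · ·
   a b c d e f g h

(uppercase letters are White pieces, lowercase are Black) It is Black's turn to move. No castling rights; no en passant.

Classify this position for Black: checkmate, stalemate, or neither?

Black to move; black king on h7.
In check: no.
King squares — g6: attacked by Kf6; h6: attacked by Qf4; g7: attacked by Kf6; g8: attacked by Bf7; h8: attacked by Rf8.
Legal moves for Black: none.
Not in check and no legal moves → stalemate.

stalemate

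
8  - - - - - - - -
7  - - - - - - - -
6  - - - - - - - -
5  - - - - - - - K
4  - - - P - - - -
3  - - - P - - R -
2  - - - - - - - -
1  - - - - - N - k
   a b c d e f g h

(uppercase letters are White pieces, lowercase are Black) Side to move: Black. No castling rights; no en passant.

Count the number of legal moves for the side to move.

0

Black to move; king on h1.
In check: no.
Legal moves: none.
Count: 0.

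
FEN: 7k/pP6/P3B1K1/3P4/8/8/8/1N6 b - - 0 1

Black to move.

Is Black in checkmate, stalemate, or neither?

Black to move; black king on h8.
In check: no.
King squares — g7: attacked by Kg6; h7: attacked by Kg6; g8: attacked by Be6.
Legal moves for Black: none.
Not in check and no legal moves → stalemate.

stalemate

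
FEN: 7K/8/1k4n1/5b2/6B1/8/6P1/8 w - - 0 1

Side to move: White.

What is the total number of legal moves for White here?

3

White to move; king on h8.
In check: yes, from the black knight on g6.
Legal moves: Kg8, Kh7, Kg7.
Count: 3.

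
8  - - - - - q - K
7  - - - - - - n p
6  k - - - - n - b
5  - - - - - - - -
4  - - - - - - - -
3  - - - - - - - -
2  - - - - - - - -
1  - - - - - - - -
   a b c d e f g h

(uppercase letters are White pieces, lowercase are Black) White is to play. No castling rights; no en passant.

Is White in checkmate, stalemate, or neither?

checkmate

White to move; white king on h8.
In check: yes, from the black queen on f8.
King squares — g7: attacked by Bh6; h7: attacked by Nf6; g8: attacked by Nf6.
Legal moves for White: none.
In check with no legal moves → checkmate.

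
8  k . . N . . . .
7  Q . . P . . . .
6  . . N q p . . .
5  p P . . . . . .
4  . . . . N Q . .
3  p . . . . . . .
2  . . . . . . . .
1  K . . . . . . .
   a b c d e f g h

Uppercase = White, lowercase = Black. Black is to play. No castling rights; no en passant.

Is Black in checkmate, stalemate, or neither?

Black to move; black king on a8.
In check: yes, from the white queen on a7.
King squares — a7: attacked by Nc6; b7: attacked by Qa7; b8: attacked by Nc6.
Legal moves for Black: none.
In check with no legal moves → checkmate.

checkmate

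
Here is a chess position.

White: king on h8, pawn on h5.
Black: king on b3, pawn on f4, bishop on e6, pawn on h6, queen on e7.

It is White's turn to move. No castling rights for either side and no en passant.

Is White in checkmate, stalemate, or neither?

stalemate

White to move; white king on h8.
In check: no.
King squares — g7: attacked by Qe7; h7: attacked by Qe7; g8: attacked by Be6.
Legal moves for White: none.
Not in check and no legal moves → stalemate.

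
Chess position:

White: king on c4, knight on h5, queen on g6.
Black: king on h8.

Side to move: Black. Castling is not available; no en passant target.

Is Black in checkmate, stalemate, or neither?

stalemate

Black to move; black king on h8.
In check: no.
King squares — g7: attacked by Nh5; h7: attacked by Qg6; g8: attacked by Qg6.
Legal moves for Black: none.
Not in check and no legal moves → stalemate.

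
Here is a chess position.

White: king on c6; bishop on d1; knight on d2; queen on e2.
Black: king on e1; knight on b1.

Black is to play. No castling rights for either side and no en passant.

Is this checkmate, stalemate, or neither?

checkmate

Black to move; black king on e1.
In check: yes, from the white queen on e2.
King squares — d1: attacked by Qe2; f1: attacked by Nd2; d2: attacked by Qe2; e2: attacked by Bd1; f2: attacked by Qe2.
Legal moves for Black: none.
In check with no legal moves → checkmate.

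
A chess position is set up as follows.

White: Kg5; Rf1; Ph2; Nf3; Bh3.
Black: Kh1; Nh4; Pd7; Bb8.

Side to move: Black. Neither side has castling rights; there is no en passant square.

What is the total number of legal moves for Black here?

Black to move; king on h1.
In check: yes, from the white rook on f1.
Legal moves: none.
Count: 0.

0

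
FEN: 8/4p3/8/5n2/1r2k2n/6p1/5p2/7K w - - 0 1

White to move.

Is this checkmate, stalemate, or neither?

White to move; white king on h1.
In check: no.
King squares — g1: attacked by Pf2; g2: attacked by Nh4; h2: attacked by Pg3.
Legal moves for White: none.
Not in check and no legal moves → stalemate.

stalemate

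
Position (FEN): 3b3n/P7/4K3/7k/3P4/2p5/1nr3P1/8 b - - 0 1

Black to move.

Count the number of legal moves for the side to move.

Black to move; king on h5.
In check: no.
Legal moves: Nf7, Ng6, Be7, Bc7, Bf6, Bb6, Bg5, Ba5, Bh4, Kh6, Kg6, Kg5, Kh4, Kg4, Rxg2, Rf2, Re2+, Rd2, Rc1, Nc4, Na4, Nd3, Nd1.
Count: 23.

23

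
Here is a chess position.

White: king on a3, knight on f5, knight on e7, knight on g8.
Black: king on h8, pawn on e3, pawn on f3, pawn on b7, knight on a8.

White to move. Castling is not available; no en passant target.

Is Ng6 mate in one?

no

After Ng6: black king on h8; in check: yes, from the white knight on g6.
Black has 2 legal replies: Kxg8, Kh7.
In check but a legal move exists → not checkmate.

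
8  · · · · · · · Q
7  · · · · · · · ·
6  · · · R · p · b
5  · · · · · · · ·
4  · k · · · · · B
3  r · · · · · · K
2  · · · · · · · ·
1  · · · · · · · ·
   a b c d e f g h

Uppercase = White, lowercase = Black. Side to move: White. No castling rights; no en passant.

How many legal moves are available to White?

5

White to move; king on h3.
In check: yes, from the black rook on a3.
Legal moves: Kg4, Kh2, Kg2, Rd3, Bg3.
Count: 5.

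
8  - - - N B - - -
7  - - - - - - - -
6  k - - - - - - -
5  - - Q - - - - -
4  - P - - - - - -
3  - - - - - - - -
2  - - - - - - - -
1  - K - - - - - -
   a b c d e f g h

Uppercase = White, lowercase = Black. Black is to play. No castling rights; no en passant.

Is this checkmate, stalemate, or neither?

Black to move; black king on a6.
In check: no.
King squares — a5: attacked by Pb4; b5: attacked by Qc5; b6: attacked by Qc5; a7: attacked by Qc5; b7: attacked by Nd8.
Legal moves for Black: none.
Not in check and no legal moves → stalemate.

stalemate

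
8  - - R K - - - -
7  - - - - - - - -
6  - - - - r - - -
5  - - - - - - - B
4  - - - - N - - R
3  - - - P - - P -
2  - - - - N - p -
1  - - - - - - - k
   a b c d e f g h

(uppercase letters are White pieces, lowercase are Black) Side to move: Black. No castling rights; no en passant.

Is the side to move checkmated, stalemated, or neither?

checkmate

Black to move; black king on h1.
In check: yes, from the white rook on h4.
King squares — g1: attacked by Ne2; g2: own pawn; h2: attacked by Rh4.
Legal moves for Black: none.
In check with no legal moves → checkmate.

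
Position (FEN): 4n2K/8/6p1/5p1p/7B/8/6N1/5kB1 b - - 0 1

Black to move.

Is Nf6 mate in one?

After Nf6: white king on h8; in check: no.
White is not in check, so this cannot be checkmate.

no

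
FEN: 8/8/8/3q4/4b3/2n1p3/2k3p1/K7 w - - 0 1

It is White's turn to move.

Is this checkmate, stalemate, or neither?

stalemate

White to move; white king on a1.
In check: no.
King squares — b1: attacked by Kc2; a2: attacked by Nc3; b2: attacked by Kc2.
Legal moves for White: none.
Not in check and no legal moves → stalemate.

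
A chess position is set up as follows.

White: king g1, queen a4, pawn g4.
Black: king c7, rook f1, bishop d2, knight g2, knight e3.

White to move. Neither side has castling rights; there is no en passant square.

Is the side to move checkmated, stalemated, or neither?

neither

White to move; white king on g1.
In check: yes, from the black rook on f1.
King squares — f1: attacked by Ne3; h1: attacked by Rf1; f2: attacked by Rf1; g2: attacked by Ne3; h2: available.
Legal moves for White: Kh2.
White is in check but has 1 legal move → neither.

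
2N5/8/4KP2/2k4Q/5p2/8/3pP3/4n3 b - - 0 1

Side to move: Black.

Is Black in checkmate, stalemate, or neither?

Black to move; black king on c5.
In check: yes, from the white queen on h5.
King squares — b4: available; c4: available; d4: available; b5: attacked by Qh5; d5: attacked by Qh5; b6: attacked by Nc8; c6: available; d6: attacked by Ke6.
Legal moves for Black: Kc6, Kd4, Kc4, Kb4.
Black is in check but has 4 legal moves → neither.

neither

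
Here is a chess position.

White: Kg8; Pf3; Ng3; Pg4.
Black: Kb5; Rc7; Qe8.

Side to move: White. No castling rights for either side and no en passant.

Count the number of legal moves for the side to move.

0

White to move; king on g8.
In check: yes, from the black queen on e8.
Legal moves: none.
Count: 0.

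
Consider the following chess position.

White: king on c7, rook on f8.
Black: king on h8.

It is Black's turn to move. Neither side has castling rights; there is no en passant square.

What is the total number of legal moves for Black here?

Black to move; king on h8.
In check: yes, from the white rook on f8.
Legal moves: Kh7, Kg7.
Count: 2.

2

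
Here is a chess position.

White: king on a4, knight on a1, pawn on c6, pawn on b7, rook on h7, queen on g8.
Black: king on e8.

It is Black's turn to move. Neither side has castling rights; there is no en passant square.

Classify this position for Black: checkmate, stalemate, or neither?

checkmate

Black to move; black king on e8.
In check: yes, from the white queen on g8.
King squares — d7: attacked by Pc6; e7: attacked by Rh7; f7: attacked by Rh7; d8: attacked by Qg8; f8: attacked by Qg8.
Legal moves for Black: none.
In check with no legal moves → checkmate.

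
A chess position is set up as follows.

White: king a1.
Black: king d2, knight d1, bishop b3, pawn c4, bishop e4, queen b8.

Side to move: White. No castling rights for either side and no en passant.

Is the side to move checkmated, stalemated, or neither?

stalemate

White to move; white king on a1.
In check: no.
King squares — b1: attacked by Be4; a2: attacked by Bb3; b2: attacked by Nd1.
Legal moves for White: none.
Not in check and no legal moves → stalemate.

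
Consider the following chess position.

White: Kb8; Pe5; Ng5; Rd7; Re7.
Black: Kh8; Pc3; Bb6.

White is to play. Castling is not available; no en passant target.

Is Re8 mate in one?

After Re8: black king on h8; in check: yes, from the white rook on e8.
King squares — g7: attacked by Rd7; h7: attacked by Ng5; g8: attacked by Re8.
Black has no legal moves → checkmate.

yes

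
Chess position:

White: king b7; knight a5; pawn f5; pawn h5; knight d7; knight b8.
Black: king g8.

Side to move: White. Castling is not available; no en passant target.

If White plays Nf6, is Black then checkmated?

no

After Nf6: black king on g8; in check: yes, from the white knight on f6.
Black has 4 legal replies: Kh8, Kf8, Kg7, Kf7.
In check but a legal move exists → not checkmate.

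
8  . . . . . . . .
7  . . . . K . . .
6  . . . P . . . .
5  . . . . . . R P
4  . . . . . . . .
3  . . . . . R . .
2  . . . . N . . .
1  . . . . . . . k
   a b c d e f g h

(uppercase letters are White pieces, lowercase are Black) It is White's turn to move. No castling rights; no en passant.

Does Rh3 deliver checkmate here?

After Rh3: black king on h1; in check: yes, from the white rook on h3.
King squares — g1: attacked by Ne2; g2: attacked by Rg5; h2: attacked by Rh3.
Black has no legal moves → checkmate.

yes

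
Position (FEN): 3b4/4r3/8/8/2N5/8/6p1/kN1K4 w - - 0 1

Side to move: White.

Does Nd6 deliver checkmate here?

no

After Nd6: black king on a1; in check: no.
Black is not in check, so this cannot be checkmate.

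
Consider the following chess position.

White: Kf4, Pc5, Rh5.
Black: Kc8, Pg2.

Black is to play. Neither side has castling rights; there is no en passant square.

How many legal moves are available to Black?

Black to move; king on c8.
In check: no.
Legal moves: Kd8, Kb8, Kd7, Kc7, Kb7, g1=Q, g1=R, g1=B, g1=N.
Count: 9.

9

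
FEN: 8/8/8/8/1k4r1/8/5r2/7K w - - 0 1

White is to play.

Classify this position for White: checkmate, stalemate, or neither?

stalemate

White to move; white king on h1.
In check: no.
King squares — g1: attacked by Rg4; g2: attacked by Rf2; h2: attacked by Rf2.
Legal moves for White: none.
Not in check and no legal moves → stalemate.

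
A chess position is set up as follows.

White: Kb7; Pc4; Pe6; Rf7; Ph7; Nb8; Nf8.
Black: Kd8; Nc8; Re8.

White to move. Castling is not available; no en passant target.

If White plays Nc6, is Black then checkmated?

After Nc6: black king on d8; in check: yes, from the white knight on c6.
King squares — c7: attacked by Kb7; d7: attacked by Pe6; e7: attacked by Nc6; c8: own knight; e8: own rook.
Black has no legal moves → checkmate.

yes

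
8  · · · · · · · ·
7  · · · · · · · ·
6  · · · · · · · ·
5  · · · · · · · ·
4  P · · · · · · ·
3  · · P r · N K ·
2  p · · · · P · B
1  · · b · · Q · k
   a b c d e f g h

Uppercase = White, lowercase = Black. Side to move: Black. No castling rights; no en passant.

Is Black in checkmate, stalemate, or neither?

checkmate

Black to move; black king on h1.
In check: yes, from the white queen on f1.
King squares — g1: attacked by Qf1; g2: attacked by Qf1; h2: attacked by Nf3.
Legal moves for Black: none.
In check with no legal moves → checkmate.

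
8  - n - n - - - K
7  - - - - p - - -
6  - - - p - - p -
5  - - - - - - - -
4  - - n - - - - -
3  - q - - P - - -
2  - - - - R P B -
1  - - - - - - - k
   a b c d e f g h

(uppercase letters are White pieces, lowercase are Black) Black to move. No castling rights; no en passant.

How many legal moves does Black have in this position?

Black to move; king on h1.
In check: yes, from the white bishop on g2.
Legal moves: Kh2, Kxg2, Kg1.
Count: 3.

3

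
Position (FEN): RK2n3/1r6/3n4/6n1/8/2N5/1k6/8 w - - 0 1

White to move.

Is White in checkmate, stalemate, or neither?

checkmate

White to move; white king on b8.
In check: yes, from the black rook on b7.
King squares — a7: attacked by Rb7; b7: attacked by Nd6; c7: attacked by Rb7; a8: own rook; c8: attacked by Nd6.
Legal moves for White: none.
In check with no legal moves → checkmate.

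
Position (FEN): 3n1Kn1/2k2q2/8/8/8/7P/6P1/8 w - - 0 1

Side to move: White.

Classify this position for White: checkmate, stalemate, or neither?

checkmate

White to move; white king on f8.
In check: yes, from the black queen on f7.
King squares — e7: attacked by Qf7; f7: attacked by Nd8; g7: attacked by Qf7; e8: attacked by Qf7; g8: attacked by Qf7.
Legal moves for White: none.
In check with no legal moves → checkmate.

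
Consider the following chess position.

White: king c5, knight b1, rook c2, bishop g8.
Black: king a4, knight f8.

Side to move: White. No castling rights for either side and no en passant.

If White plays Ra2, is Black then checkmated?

yes

After Ra2: black king on a4; in check: yes, from the white rook on a2.
King squares — a3: attacked by Nb1; b3: attacked by Bg8; b4: attacked by Kc5; a5: attacked by Ra2; b5: attacked by Kc5.
Black has no legal moves → checkmate.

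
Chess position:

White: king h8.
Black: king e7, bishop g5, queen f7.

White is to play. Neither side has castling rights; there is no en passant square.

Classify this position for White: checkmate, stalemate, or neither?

stalemate

White to move; white king on h8.
In check: no.
King squares — g7: attacked by Qf7; h7: attacked by Qf7; g8: attacked by Qf7.
Legal moves for White: none.
Not in check and no legal moves → stalemate.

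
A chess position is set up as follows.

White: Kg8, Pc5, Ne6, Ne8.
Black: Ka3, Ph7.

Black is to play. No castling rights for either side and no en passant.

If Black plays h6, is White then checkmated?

After h6: white king on g8; in check: no.
White is not in check, so this cannot be checkmate.

no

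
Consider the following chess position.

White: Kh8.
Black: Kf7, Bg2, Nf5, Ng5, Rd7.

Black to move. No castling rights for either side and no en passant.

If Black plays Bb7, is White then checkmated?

After Bb7: white king on h8; in check: no.
White is not in check, so this cannot be checkmate.

no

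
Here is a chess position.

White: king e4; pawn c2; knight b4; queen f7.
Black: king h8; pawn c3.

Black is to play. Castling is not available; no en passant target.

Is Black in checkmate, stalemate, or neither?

Black to move; black king on h8.
In check: no.
King squares — g7: attacked by Qf7; h7: attacked by Qf7; g8: attacked by Qf7.
Legal moves for Black: none.
Not in check and no legal moves → stalemate.

stalemate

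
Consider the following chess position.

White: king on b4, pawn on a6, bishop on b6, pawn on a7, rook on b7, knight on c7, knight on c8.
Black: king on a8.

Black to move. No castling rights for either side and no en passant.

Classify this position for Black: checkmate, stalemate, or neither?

Black to move; black king on a8.
In check: yes, from the white knight on c7.
King squares — a7: attacked by Bb6; b7: attacked by Pa6; b8: attacked by Pa7.
Legal moves for Black: none.
In check with no legal moves → checkmate.

checkmate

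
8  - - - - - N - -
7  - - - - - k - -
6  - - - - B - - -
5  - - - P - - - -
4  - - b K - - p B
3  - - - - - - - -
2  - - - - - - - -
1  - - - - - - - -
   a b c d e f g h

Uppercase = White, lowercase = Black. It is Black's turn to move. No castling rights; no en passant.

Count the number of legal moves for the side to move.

Black to move; king on f7.
In check: yes, from the white bishop on e6.
Legal moves: Kxf8, Ke8, Kg7.
Count: 3.

3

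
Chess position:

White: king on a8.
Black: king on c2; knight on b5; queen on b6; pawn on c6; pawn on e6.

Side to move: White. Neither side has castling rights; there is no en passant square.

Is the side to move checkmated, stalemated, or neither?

White to move; white king on a8.
In check: no.
King squares — a7: attacked by Nb5; b7: attacked by Qb6; b8: attacked by Qb6.
Legal moves for White: none.
Not in check and no legal moves → stalemate.

stalemate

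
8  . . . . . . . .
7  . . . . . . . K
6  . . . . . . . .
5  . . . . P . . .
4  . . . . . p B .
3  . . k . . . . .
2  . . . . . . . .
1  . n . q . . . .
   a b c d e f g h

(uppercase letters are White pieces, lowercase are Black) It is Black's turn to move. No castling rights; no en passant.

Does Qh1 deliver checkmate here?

no

After Qh1: white king on h7; in check: yes, from the black queen on h1.
White has 5 legal replies: Kg8, Kg7, Kg6, Bh5, Bh3.
In check but a legal move exists → not checkmate.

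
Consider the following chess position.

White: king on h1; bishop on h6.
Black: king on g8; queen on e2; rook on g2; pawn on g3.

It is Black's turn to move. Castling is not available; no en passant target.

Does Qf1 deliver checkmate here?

After Qf1: white king on h1; in check: yes, from the black queen on f1.
King squares — g1: attacked by Qf1; g2: attacked by Qf1; h2: attacked by Rg2.
White has no legal moves → checkmate.

yes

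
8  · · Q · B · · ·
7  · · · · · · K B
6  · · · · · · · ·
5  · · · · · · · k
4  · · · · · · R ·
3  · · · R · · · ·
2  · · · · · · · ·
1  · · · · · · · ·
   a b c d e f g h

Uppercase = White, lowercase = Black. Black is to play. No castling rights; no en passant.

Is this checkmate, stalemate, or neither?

Black to move; black king on h5.
In check: yes, from the white bishop on e8.
King squares — g4: attacked by Qc8; h4: attacked by Rg4; g5: attacked by Rg4; g6: attacked by Rg4; h6: attacked by Kg7.
Legal moves for Black: none.
In check with no legal moves → checkmate.

checkmate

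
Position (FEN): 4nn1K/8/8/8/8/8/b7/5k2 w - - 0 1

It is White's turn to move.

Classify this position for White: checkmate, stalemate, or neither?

stalemate

White to move; white king on h8.
In check: no.
King squares — g7: attacked by Ne8; h7: attacked by Nf8; g8: attacked by Ba2.
Legal moves for White: none.
Not in check and no legal moves → stalemate.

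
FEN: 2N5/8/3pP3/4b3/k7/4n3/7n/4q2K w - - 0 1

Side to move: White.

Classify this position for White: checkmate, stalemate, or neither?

checkmate

White to move; white king on h1.
In check: yes, from the black queen on e1.
King squares — g1: attacked by Qe1; g2: attacked by Ne3; h2: attacked by Be5.
Legal moves for White: none.
In check with no legal moves → checkmate.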